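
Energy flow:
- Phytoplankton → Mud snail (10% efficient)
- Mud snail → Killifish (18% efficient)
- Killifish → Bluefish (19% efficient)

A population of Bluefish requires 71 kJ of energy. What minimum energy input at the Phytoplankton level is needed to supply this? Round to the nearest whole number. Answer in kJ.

20760 kJ

Cumulative transfer efficiency: 0.1 × 0.18 × 0.19 = 0.00342
Phytoplankton energy = 71 / 0.00342 = 20760 kJ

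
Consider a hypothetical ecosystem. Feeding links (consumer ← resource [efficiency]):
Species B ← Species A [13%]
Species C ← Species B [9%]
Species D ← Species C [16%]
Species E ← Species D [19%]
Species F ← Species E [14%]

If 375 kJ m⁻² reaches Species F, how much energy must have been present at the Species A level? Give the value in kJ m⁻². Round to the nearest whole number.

7530846 kJ m⁻²

Cumulative transfer efficiency: 0.13 × 0.09 × 0.16 × 0.19 × 0.14 = 0.0000497952
Species A energy = 375 / 0.0000497952 = 7530846 kJ m⁻²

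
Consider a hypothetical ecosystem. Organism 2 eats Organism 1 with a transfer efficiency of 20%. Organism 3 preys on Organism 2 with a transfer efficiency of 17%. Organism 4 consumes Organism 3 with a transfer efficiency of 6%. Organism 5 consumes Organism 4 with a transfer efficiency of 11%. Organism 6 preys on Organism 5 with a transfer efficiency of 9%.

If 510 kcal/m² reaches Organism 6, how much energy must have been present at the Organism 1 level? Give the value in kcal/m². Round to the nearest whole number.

25252525 kcal/m²

Cumulative transfer efficiency: 0.2 × 0.17 × 0.06 × 0.11 × 0.09 = 0.000020196
Organism 1 energy = 510 / 0.000020196 = 25252525 kcal/m²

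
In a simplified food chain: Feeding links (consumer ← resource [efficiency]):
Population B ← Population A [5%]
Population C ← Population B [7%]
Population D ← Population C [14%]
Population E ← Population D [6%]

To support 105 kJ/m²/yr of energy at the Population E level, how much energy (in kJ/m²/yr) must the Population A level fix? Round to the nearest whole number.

3571429 kJ/m²/yr

Cumulative transfer efficiency: 0.05 × 0.07 × 0.14 × 0.06 = 0.0000294
Population A energy = 105 / 0.0000294 = 3571429 kJ/m²/yr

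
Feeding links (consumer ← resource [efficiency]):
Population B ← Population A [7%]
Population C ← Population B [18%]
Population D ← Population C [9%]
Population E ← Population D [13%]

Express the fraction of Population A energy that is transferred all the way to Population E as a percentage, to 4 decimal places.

0.0147%

Product of link efficiencies: 0.07 × 0.18 × 0.09 × 0.13 = 0.00014742
As a percentage: 0.00014742 × 100 = 0.0147%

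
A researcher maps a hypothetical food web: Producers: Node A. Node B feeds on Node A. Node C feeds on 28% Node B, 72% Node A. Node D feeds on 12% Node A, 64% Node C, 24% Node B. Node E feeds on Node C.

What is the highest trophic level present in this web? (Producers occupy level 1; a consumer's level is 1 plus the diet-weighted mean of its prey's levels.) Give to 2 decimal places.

3.28

Node B: 1 + 1 = 2
Node C: 1 + (0.28×2 + 0.72×1) = 2.28
Node D: 1 + (0.12×1 + 0.64×2.28 + 0.24×2) = 3.0592
Node E: 1 + 2.28 = 3.28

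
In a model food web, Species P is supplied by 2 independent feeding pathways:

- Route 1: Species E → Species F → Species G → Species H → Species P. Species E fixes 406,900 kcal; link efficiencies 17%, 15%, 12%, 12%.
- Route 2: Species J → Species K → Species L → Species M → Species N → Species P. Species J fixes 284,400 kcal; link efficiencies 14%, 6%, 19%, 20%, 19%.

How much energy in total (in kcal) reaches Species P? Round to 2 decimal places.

166.66 kcal

Route 1: 406900 × 0.17 × 0.15 × 0.12 × 0.12 = 149.41368 kcal
Route 2: 284400 × 0.14 × 0.06 × 0.19 × 0.2 × 0.19 = 17.2482912 kcal
Total at Species P: 149.41368 + 17.2482912 = 166.6619712 kcal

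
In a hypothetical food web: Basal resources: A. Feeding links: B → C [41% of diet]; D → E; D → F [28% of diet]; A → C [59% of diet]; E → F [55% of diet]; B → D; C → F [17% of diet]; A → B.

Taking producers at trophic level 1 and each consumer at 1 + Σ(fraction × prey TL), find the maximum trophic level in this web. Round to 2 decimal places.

4.45

B: 1 + 1 = 2
C: 1 + (0.41×2 + 0.59×1) = 2.41
D: 1 + 2 = 3
E: 1 + 3 = 4
F: 1 + (0.28×3 + 0.55×4 + 0.17×2.41) = 4.4497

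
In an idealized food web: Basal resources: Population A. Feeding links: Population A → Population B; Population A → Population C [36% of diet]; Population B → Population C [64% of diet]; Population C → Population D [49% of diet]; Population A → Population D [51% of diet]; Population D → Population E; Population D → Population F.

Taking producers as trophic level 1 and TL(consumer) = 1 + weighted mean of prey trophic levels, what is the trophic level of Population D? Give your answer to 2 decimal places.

2.80

Population B: 1 + 1 = 2
Population C: 1 + (0.36×1 + 0.64×2) = 2.64
Population D: 1 + (0.49×2.64 + 0.51×1) = 2.8036
Population E: 1 + 2.8036 = 3.8036
Population F: 1 + 2.8036 = 3.8036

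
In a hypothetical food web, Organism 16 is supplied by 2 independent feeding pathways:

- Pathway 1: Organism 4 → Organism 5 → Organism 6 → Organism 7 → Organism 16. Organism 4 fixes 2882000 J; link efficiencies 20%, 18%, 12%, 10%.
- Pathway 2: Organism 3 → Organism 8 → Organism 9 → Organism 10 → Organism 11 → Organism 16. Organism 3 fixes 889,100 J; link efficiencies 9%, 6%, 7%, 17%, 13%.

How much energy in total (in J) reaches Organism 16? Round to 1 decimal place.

1252.5 J

Pathway 1: 2882000 × 0.2 × 0.18 × 0.12 × 0.1 = 1245.024 J
Pathway 2: 889100 × 0.09 × 0.06 × 0.07 × 0.17 × 0.13 = 7.42736358 J
Total at Organism 16: 1245.024 + 7.42736358 = 1252.45136358 J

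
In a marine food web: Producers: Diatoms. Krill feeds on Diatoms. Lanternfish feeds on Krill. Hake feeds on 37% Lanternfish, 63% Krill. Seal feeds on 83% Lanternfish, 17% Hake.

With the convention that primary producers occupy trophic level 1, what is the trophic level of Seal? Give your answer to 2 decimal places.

4.06

Krill: 1 + 1 = 2
Lanternfish: 1 + 2 = 3
Hake: 1 + (0.37×3 + 0.63×2) = 3.37
Seal: 1 + (0.83×3 + 0.17×3.37) = 4.0629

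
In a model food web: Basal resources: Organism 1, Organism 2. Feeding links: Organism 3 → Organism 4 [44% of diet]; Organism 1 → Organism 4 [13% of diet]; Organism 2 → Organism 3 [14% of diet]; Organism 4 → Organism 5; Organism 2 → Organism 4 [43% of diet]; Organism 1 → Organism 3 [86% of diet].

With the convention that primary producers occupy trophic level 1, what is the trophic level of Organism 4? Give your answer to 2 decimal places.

2.44

Organism 3: 1 + (0.14×1 + 0.86×1) = 2
Organism 4: 1 + (0.13×1 + 0.43×1 + 0.44×2) = 2.44
Organism 5: 1 + 2.44 = 3.44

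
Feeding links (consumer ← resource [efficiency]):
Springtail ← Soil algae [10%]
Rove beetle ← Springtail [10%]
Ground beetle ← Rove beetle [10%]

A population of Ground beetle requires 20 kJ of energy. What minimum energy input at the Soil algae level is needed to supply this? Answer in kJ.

Cumulative transfer efficiency: 0.1 × 0.1 × 0.1 = 0.001
Soil algae energy = 20 / 0.001 = 20000 kJ

20000 kJ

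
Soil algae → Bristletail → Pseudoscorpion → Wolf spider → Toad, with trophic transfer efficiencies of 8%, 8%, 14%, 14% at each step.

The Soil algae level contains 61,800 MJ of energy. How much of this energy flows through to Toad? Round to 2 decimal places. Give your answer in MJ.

7.75 MJ

Bristletail: 61800 × 0.08 = 4944 MJ
Pseudoscorpion: 4944 × 0.08 = 395.52 MJ
Wolf spider: 395.52 × 0.14 = 55.3728 MJ
Toad: 55.3728 × 0.14 = 7.752192 MJ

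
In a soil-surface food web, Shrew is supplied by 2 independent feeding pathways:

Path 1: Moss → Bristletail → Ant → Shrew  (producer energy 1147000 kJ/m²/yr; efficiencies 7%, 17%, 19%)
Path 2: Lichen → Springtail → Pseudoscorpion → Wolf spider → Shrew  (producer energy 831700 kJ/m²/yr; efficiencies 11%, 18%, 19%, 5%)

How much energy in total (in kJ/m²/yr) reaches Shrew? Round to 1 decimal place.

2749.8 kJ/m²/yr

Path 1: 1147000 × 0.07 × 0.17 × 0.19 = 2593.367 kJ/m²/yr
Path 2: 831700 × 0.11 × 0.18 × 0.19 × 0.05 = 156.44277 kJ/m²/yr
Total at Shrew: 2593.367 + 156.44277 = 2749.80977 kJ/m²/yr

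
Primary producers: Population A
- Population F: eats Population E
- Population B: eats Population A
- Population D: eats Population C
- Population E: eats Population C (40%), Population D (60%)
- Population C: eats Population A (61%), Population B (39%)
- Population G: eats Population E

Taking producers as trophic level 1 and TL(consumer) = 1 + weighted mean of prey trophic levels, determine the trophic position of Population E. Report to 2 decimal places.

3.99

Population B: 1 + 1 = 2
Population C: 1 + (0.61×1 + 0.39×2) = 2.39
Population D: 1 + 2.39 = 3.39
Population E: 1 + (0.4×2.39 + 0.6×3.39) = 3.99
Population F: 1 + 3.99 = 4.99
Population G: 1 + 3.99 = 4.99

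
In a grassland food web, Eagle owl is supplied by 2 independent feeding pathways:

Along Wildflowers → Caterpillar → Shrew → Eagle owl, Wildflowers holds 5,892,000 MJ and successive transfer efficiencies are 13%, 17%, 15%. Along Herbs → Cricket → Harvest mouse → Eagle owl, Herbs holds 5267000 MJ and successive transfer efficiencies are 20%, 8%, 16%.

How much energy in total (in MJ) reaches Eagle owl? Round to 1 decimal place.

33015.5 MJ

Via Wildflowers: 5892000 × 0.13 × 0.17 × 0.15 = 19531.98 MJ
Via Herbs: 5267000 × 0.2 × 0.08 × 0.16 = 13483.52 MJ
Total at Eagle owl: 19531.98 + 13483.52 = 33015.5 MJ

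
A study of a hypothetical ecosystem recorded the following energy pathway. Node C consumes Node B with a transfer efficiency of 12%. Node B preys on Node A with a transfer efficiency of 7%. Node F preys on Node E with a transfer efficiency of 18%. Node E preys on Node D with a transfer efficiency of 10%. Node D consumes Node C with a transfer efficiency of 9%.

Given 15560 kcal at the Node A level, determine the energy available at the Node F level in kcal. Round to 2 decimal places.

Node B: 15560 × 0.07 = 1089.2 kcal
Node C: 1089.2 × 0.12 = 130.704 kcal
Node D: 130.704 × 0.09 = 11.76336 kcal
Node E: 11.76336 × 0.1 = 1.176336 kcal
Node F: 1.176336 × 0.18 = 0.21174048 kcal

0.21 kcal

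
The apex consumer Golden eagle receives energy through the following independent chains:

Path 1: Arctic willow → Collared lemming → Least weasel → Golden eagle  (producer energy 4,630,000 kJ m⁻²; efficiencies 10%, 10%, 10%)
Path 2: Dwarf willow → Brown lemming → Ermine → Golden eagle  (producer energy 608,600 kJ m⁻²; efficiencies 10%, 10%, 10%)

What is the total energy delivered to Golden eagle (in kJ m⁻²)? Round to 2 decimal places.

5238.60 kJ m⁻²

Path 1: 4630000 × 0.1 × 0.1 × 0.1 = 4630 kJ m⁻²
Path 2: 608600 × 0.1 × 0.1 × 0.1 = 608.6 kJ m⁻²
Total at Golden eagle: 4630 + 608.6 = 5238.6 kJ m⁻²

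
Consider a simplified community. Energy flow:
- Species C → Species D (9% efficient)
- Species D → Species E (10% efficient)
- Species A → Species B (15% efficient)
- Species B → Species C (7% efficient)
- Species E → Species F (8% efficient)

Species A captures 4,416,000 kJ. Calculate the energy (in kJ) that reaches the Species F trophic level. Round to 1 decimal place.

Species B: 4416000 × 0.15 = 662400 kJ
Species C: 662400 × 0.07 = 46368 kJ
Species D: 46368 × 0.09 = 4173.12 kJ
Species E: 4173.12 × 0.1 = 417.312 kJ
Species F: 417.312 × 0.08 = 33.38496 kJ

33.4 kJ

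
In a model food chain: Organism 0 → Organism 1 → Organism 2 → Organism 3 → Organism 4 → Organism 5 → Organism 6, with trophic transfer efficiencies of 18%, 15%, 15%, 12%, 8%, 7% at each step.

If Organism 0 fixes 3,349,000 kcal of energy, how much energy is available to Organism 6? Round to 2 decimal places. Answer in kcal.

9.11 kcal

Organism 1: 3349000 × 0.18 = 602820 kcal
Organism 2: 602820 × 0.15 = 90423 kcal
Organism 3: 90423 × 0.15 = 13563.45 kcal
Organism 4: 13563.45 × 0.12 = 1627.614 kcal
Organism 5: 1627.614 × 0.08 = 130.20912 kcal
Organism 6: 130.20912 × 0.07 = 9.1146384 kcal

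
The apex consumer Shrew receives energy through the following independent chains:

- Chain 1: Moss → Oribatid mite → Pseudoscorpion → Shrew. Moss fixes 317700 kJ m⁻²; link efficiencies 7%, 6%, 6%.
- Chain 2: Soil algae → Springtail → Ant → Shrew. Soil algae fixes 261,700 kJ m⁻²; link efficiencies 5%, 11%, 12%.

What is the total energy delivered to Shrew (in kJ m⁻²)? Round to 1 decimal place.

Chain 1: 317700 × 0.07 × 0.06 × 0.06 = 80.0604 kJ m⁻²
Chain 2: 261700 × 0.05 × 0.11 × 0.12 = 172.722 kJ m⁻²
Total at Shrew: 80.0604 + 172.722 = 252.7824 kJ m⁻²

252.8 kJ m⁻²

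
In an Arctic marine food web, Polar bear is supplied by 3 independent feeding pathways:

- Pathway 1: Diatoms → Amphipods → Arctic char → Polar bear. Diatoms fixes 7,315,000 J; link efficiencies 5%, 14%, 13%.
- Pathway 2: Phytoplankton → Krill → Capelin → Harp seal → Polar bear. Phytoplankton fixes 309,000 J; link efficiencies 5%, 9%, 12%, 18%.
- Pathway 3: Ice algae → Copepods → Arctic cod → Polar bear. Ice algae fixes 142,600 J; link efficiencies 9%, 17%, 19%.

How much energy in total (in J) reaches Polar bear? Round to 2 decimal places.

7101.22 J

Pathway 1: 7315000 × 0.05 × 0.14 × 0.13 = 6656.65 J
Pathway 2: 309000 × 0.05 × 0.09 × 0.12 × 0.18 = 30.0348 J
Pathway 3: 142600 × 0.09 × 0.17 × 0.19 = 414.5382 J
Total at Polar bear: 6656.65 + 30.0348 + 414.5382 = 7101.223 J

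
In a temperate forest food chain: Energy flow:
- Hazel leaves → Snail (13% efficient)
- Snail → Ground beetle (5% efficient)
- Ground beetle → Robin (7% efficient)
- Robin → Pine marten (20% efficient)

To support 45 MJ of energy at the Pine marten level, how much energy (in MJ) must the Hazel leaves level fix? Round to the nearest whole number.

494505 MJ

Cumulative transfer efficiency: 0.13 × 0.05 × 0.07 × 0.2 = 0.000091
Hazel leaves energy = 45 / 0.000091 = 494505 MJ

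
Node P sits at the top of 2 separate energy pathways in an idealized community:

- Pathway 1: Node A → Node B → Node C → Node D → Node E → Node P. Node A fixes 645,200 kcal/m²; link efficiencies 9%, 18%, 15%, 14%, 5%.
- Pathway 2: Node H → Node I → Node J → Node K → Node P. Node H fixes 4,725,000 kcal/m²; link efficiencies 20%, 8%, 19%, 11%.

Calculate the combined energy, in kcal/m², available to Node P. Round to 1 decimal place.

Pathway 1: 645200 × 0.09 × 0.18 × 0.15 × 0.14 × 0.05 = 10.974852 kcal/m²
Pathway 2: 4725000 × 0.2 × 0.08 × 0.19 × 0.11 = 1580.04 kcal/m²
Total at Node P: 10.974852 + 1580.04 = 1591.014852 kcal/m²

1591.0 kcal/m²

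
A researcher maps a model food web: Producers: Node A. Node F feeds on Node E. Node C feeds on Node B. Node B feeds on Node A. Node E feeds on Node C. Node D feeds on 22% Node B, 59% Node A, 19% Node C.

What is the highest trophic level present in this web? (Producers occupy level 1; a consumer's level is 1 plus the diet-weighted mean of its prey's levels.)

Node B: 1 + 1 = 2
Node C: 1 + 2 = 3
Node D: 1 + (0.22×2 + 0.59×1 + 0.19×3) = 2.6
Node E: 1 + 3 = 4
Node F: 1 + 4 = 5

5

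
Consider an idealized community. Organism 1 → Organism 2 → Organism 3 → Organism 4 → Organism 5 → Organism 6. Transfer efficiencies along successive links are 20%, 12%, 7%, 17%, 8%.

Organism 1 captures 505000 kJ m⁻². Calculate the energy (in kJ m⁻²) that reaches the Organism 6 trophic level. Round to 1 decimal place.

Organism 2: 505000 × 0.2 = 101000 kJ m⁻²
Organism 3: 101000 × 0.12 = 12120 kJ m⁻²
Organism 4: 12120 × 0.07 = 848.4 kJ m⁻²
Organism 5: 848.4 × 0.17 = 144.228 kJ m⁻²
Organism 6: 144.228 × 0.08 = 11.53824 kJ m⁻²

11.5 kJ m⁻²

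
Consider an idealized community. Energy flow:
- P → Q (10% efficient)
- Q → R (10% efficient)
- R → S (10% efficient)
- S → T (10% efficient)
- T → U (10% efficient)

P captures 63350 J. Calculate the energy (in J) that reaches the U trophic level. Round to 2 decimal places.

0.63 J

Q: 63350 × 0.1 = 6335 J
R: 6335 × 0.1 = 633.5 J
S: 633.5 × 0.1 = 63.35 J
T: 63.35 × 0.1 = 6.335 J
U: 6.335 × 0.1 = 0.6335 J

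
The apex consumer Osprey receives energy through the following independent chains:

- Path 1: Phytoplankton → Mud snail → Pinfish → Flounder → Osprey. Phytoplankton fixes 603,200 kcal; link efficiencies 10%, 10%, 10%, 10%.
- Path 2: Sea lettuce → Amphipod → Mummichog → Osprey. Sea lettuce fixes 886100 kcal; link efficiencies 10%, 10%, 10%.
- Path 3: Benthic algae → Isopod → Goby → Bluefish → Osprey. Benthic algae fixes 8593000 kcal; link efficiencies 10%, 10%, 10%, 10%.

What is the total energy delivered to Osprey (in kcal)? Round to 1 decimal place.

1805.7 kcal

Path 1: 603200 × 0.1 × 0.1 × 0.1 × 0.1 = 60.32 kcal
Path 2: 886100 × 0.1 × 0.1 × 0.1 = 886.1 kcal
Path 3: 8593000 × 0.1 × 0.1 × 0.1 × 0.1 = 859.3 kcal
Total at Osprey: 60.32 + 886.1 + 859.3 = 1805.72 kcal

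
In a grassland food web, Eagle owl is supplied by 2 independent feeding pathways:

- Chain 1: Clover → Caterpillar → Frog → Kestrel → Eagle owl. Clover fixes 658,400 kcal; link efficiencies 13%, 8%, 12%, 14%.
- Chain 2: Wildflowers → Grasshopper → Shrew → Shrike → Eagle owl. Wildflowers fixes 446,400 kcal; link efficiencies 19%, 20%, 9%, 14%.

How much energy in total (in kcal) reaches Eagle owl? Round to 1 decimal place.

328.8 kcal

Chain 1: 658400 × 0.13 × 0.08 × 0.12 × 0.14 = 115.035648 kcal
Chain 2: 446400 × 0.19 × 0.2 × 0.09 × 0.14 = 213.73632 kcal
Total at Eagle owl: 115.035648 + 213.73632 = 328.771968 kcal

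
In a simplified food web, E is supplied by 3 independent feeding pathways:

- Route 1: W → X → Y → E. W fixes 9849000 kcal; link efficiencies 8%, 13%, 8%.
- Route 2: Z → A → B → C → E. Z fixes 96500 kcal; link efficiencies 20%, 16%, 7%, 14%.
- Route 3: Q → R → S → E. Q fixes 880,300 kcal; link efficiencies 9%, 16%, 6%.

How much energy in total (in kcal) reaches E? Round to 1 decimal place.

Route 1: 9849000 × 0.08 × 0.13 × 0.08 = 8194.368 kcal
Route 2: 96500 × 0.2 × 0.16 × 0.07 × 0.14 = 30.2624 kcal
Route 3: 880300 × 0.09 × 0.16 × 0.06 = 760.5792 kcal
Total at E: 8194.368 + 30.2624 + 760.5792 = 8985.2096 kcal

8985.2 kcal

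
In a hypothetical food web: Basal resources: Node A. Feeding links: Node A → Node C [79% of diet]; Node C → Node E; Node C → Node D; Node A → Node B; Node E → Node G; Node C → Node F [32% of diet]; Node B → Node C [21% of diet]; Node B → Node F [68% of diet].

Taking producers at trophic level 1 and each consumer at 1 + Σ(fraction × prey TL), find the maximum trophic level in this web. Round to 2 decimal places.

4.21

Node B: 1 + 1 = 2
Node C: 1 + (0.79×1 + 0.21×2) = 2.21
Node D: 1 + 2.21 = 3.21
Node E: 1 + 2.21 = 3.21
Node F: 1 + (0.68×2 + 0.32×2.21) = 3.0672
Node G: 1 + 3.21 = 4.21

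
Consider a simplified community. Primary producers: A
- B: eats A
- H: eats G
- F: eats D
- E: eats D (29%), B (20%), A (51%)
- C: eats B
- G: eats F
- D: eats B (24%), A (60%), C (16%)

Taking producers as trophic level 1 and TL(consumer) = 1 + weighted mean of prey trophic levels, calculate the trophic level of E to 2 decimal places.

2.65

B: 1 + 1 = 2
C: 1 + 2 = 3
D: 1 + (0.24×2 + 0.6×1 + 0.16×3) = 2.56
E: 1 + (0.29×2.56 + 0.2×2 + 0.51×1) = 2.6524
F: 1 + 2.56 = 3.56
G: 1 + 3.56 = 4.56
H: 1 + 4.56 = 5.56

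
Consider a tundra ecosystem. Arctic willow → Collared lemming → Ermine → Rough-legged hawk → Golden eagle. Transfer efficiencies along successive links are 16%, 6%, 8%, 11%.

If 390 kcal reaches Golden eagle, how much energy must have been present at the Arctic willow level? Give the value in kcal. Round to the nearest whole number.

4616477 kcal

Cumulative transfer efficiency: 0.16 × 0.06 × 0.08 × 0.11 = 0.00008448
Arctic willow energy = 390 / 0.00008448 = 4616477 kcal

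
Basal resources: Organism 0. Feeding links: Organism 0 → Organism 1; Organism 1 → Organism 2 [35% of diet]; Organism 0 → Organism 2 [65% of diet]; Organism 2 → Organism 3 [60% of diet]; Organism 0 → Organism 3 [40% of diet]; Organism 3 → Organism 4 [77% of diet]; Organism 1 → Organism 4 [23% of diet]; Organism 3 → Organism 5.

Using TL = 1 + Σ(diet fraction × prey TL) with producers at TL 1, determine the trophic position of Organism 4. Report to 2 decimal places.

Organism 1: 1 + 1 = 2
Organism 2: 1 + (0.35×2 + 0.65×1) = 2.35
Organism 3: 1 + (0.6×2.35 + 0.4×1) = 2.81
Organism 4: 1 + (0.77×2.81 + 0.23×2) = 3.6237
Organism 5: 1 + 2.81 = 3.81

3.62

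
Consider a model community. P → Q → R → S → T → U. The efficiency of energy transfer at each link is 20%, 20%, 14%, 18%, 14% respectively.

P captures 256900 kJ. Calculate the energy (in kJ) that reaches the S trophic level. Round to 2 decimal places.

Q: 256900 × 0.2 = 51380 kJ
R: 51380 × 0.2 = 10276 kJ
S: 10276 × 0.14 = 1438.64 kJ

1438.64 kJ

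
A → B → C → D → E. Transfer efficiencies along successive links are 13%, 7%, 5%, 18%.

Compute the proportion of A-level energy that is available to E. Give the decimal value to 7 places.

Product of link efficiencies: 0.13 × 0.07 × 0.05 × 0.18 = 0.0000819

0.0000819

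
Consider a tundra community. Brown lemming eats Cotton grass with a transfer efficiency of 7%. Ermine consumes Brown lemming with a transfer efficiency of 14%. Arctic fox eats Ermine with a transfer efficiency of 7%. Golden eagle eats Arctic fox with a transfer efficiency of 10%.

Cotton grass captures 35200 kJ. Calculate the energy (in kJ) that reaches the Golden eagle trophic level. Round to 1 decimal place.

Brown lemming: 35200 × 0.07 = 2464 kJ
Ermine: 2464 × 0.14 = 344.96 kJ
Arctic fox: 344.96 × 0.07 = 24.1472 kJ
Golden eagle: 24.1472 × 0.1 = 2.41472 kJ

2.4 kJ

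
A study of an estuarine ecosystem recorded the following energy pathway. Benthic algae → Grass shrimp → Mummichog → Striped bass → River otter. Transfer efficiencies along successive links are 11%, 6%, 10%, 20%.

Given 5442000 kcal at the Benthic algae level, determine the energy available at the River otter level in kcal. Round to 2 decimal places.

Grass shrimp: 5442000 × 0.11 = 598620 kcal
Mummichog: 598620 × 0.06 = 35917.2 kcal
Striped bass: 35917.2 × 0.1 = 3591.72 kcal
River otter: 3591.72 × 0.2 = 718.344 kcal

718.34 kcal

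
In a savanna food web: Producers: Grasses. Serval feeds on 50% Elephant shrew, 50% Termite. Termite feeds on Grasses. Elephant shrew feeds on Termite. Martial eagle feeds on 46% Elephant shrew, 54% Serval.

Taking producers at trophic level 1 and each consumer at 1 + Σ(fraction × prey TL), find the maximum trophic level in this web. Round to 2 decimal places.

4.27

Termite: 1 + 1 = 2
Elephant shrew: 1 + 2 = 3
Serval: 1 + (0.5×3 + 0.5×2) = 3.5
Martial eagle: 1 + (0.46×3 + 0.54×3.5) = 4.27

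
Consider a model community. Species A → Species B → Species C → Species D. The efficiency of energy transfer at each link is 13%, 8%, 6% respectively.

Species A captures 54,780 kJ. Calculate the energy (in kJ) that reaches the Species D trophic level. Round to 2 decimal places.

34.18 kJ

Species B: 54780 × 0.13 = 7121.4 kJ
Species C: 7121.4 × 0.08 = 569.712 kJ
Species D: 569.712 × 0.06 = 34.18272 kJ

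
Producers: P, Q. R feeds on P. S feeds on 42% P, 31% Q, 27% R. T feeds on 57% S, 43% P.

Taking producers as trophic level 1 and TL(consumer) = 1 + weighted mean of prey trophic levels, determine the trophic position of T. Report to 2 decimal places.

R: 1 + 1 = 2
S: 1 + (0.42×1 + 0.31×1 + 0.27×2) = 2.27
T: 1 + (0.57×2.27 + 0.43×1) = 2.7239

2.72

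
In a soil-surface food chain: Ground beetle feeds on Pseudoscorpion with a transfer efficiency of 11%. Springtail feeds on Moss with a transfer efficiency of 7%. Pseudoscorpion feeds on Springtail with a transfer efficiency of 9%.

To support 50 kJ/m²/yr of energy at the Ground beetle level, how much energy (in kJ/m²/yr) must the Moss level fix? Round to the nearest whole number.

72150 kJ/m²/yr

Cumulative transfer efficiency: 0.07 × 0.09 × 0.11 = 0.000693
Moss energy = 50 / 0.000693 = 72150 kJ/m²/yr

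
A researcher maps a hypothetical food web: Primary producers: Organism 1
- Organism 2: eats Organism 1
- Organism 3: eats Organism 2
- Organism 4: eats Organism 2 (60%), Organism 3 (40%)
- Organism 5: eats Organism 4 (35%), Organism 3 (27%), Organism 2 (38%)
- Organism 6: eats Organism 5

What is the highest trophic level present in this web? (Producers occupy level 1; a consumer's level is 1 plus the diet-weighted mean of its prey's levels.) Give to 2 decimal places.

Organism 2: 1 + 1 = 2
Organism 3: 1 + 2 = 3
Organism 4: 1 + (0.6×2 + 0.4×3) = 3.4
Organism 5: 1 + (0.35×3.4 + 0.27×3 + 0.38×2) = 3.76
Organism 6: 1 + 3.76 = 4.76

4.76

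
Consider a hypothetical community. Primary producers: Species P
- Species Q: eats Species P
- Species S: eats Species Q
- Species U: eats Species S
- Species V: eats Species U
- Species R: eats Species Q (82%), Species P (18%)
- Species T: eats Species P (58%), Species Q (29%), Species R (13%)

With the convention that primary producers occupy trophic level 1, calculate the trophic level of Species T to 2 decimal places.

Species Q: 1 + 1 = 2
Species R: 1 + (0.82×2 + 0.18×1) = 2.82
Species S: 1 + 2 = 3
Species T: 1 + (0.58×1 + 0.29×2 + 0.13×2.82) = 2.5266
Species U: 1 + 3 = 4
Species V: 1 + 4 = 5

2.53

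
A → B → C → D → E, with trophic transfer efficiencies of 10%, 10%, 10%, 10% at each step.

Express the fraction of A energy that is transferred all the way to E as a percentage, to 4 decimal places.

Product of link efficiencies: 0.1 × 0.1 × 0.1 × 0.1 = 0.0001
As a percentage: 0.0001 × 100 = 0.0100%

0.0100%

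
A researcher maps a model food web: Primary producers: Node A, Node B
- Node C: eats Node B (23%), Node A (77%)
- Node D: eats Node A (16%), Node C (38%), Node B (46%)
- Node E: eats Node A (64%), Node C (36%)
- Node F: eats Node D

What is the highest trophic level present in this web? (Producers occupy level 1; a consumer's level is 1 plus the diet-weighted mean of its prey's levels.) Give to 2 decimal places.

3.38

Node C: 1 + (0.23×1 + 0.77×1) = 2
Node D: 1 + (0.16×1 + 0.38×2 + 0.46×1) = 2.38
Node E: 1 + (0.64×1 + 0.36×2) = 2.36
Node F: 1 + 2.38 = 3.38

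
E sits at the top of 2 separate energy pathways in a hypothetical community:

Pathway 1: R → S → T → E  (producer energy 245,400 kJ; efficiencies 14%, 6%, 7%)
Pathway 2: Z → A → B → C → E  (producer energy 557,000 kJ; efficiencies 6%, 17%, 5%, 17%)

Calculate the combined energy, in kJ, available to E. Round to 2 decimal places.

Pathway 1: 245400 × 0.14 × 0.06 × 0.07 = 144.2952 kJ
Pathway 2: 557000 × 0.06 × 0.17 × 0.05 × 0.17 = 48.2919 kJ
Total at E: 144.2952 + 48.2919 = 192.5871 kJ

192.59 kJ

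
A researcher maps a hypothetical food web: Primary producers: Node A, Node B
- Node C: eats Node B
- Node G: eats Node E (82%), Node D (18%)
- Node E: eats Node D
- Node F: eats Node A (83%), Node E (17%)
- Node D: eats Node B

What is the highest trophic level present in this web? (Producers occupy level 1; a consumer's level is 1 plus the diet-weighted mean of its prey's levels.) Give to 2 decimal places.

3.82

Node C: 1 + 1 = 2
Node D: 1 + 1 = 2
Node E: 1 + 2 = 3
Node F: 1 + (0.83×1 + 0.17×3) = 2.34
Node G: 1 + (0.82×3 + 0.18×2) = 3.82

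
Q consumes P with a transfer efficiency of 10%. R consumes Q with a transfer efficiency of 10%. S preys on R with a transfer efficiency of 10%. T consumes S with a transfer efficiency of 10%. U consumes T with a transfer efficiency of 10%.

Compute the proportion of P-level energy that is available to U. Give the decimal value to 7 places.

Product of link efficiencies: 0.1 × 0.1 × 0.1 × 0.1 × 0.1 = 0.00001

0.0000100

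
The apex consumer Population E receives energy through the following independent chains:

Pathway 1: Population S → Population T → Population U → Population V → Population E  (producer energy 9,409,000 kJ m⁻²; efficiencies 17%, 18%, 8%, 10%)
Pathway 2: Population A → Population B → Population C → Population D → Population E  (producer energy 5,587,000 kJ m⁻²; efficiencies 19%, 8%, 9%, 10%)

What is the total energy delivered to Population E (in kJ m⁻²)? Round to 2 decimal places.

Pathway 1: 9409000 × 0.17 × 0.18 × 0.08 × 0.1 = 2303.3232 kJ m⁻²
Pathway 2: 5587000 × 0.19 × 0.08 × 0.09 × 0.1 = 764.3016 kJ m⁻²
Total at Population E: 2303.3232 + 764.3016 = 3067.6248 kJ m⁻²

3067.62 kJ m⁻²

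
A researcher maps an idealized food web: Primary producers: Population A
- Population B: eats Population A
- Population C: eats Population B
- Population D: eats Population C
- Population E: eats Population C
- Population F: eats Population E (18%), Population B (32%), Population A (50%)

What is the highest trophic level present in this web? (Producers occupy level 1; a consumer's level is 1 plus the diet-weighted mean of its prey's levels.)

4

Population B: 1 + 1 = 2
Population C: 1 + 2 = 3
Population D: 1 + 3 = 4
Population E: 1 + 3 = 4
Population F: 1 + (0.18×4 + 0.32×2 + 0.5×1) = 2.86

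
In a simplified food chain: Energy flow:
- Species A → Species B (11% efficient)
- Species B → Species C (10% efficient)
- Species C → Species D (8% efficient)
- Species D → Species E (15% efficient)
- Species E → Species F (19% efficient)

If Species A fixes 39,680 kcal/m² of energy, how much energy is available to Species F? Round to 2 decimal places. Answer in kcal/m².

1.00 kcal/m²

Species B: 39680 × 0.11 = 4364.8 kcal/m²
Species C: 4364.8 × 0.1 = 436.48 kcal/m²
Species D: 436.48 × 0.08 = 34.9184 kcal/m²
Species E: 34.9184 × 0.15 = 5.23776 kcal/m²
Species F: 5.23776 × 0.19 = 0.9951744 kcal/m²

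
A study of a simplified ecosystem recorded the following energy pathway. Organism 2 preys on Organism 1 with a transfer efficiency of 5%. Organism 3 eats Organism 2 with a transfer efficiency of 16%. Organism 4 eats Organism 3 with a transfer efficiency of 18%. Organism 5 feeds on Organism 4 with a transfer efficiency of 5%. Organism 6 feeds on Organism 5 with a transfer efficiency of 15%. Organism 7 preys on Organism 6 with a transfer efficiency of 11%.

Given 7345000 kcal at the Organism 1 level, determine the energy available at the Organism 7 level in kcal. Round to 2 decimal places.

8.73 kcal

Organism 2: 7345000 × 0.05 = 367250 kcal
Organism 3: 367250 × 0.16 = 58760 kcal
Organism 4: 58760 × 0.18 = 10576.8 kcal
Organism 5: 10576.8 × 0.05 = 528.84 kcal
Organism 6: 528.84 × 0.15 = 79.326 kcal
Organism 7: 79.326 × 0.11 = 8.72586 kcal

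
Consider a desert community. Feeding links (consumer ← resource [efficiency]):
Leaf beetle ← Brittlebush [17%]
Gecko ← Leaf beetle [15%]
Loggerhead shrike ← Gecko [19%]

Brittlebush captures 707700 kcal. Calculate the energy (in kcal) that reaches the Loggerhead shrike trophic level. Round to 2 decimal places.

3428.81 kcal

Leaf beetle: 707700 × 0.17 = 120309 kcal
Gecko: 120309 × 0.15 = 18046.35 kcal
Loggerhead shrike: 18046.35 × 0.19 = 3428.8065 kcal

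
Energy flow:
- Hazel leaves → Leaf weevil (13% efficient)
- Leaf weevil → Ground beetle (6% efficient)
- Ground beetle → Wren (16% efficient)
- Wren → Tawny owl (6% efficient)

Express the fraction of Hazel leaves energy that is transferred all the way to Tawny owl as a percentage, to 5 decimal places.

Product of link efficiencies: 0.13 × 0.06 × 0.16 × 0.06 = 0.00007488
As a percentage: 0.00007488 × 100 = 0.00749%

0.00749%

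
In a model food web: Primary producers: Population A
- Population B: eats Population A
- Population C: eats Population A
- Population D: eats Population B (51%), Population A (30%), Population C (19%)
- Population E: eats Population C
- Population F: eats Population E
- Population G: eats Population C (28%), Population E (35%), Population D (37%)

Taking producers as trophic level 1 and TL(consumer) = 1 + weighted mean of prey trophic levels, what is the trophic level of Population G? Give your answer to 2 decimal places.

3.61

Population B: 1 + 1 = 2
Population C: 1 + 1 = 2
Population D: 1 + (0.51×2 + 0.3×1 + 0.19×2) = 2.7
Population E: 1 + 2 = 3
Population F: 1 + 3 = 4
Population G: 1 + (0.28×2 + 0.35×3 + 0.37×2.7) = 3.609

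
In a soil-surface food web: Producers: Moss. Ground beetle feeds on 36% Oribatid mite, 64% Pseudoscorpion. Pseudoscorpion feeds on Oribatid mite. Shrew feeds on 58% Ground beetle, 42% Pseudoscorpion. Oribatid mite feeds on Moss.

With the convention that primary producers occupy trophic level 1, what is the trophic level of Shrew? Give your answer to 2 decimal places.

Oribatid mite: 1 + 1 = 2
Pseudoscorpion: 1 + 2 = 3
Ground beetle: 1 + (0.36×2 + 0.64×3) = 3.64
Shrew: 1 + (0.58×3.64 + 0.42×3) = 4.3712

4.37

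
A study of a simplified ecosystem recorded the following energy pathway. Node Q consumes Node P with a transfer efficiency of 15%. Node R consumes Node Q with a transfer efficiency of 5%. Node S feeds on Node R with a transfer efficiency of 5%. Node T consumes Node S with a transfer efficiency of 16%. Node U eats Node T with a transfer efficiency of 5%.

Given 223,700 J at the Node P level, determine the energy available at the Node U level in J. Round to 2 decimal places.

Node Q: 223700 × 0.15 = 33555 J
Node R: 33555 × 0.05 = 1677.75 J
Node S: 1677.75 × 0.05 = 83.8875 J
Node T: 83.8875 × 0.16 = 13.422 J
Node U: 13.422 × 0.05 = 0.6711 J

0.67 J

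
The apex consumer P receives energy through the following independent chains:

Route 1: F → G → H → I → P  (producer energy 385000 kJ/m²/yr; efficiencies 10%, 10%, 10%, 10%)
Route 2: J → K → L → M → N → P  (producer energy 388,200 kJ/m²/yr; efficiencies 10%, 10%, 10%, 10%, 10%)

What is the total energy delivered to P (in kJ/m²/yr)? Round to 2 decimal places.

42.38 kJ/m²/yr

Route 1: 385000 × 0.1 × 0.1 × 0.1 × 0.1 = 38.5 kJ/m²/yr
Route 2: 388200 × 0.1 × 0.1 × 0.1 × 0.1 × 0.1 = 3.882 kJ/m²/yr
Total at P: 38.5 + 3.882 = 42.382 kJ/m²/yr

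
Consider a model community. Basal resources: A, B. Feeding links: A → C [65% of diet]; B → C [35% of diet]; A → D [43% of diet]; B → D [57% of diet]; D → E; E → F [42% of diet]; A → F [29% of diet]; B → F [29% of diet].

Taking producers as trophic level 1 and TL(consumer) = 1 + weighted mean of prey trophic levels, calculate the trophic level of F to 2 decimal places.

C: 1 + (0.65×1 + 0.35×1) = 2
D: 1 + (0.43×1 + 0.57×1) = 2
E: 1 + 2 = 3
F: 1 + (0.42×3 + 0.29×1 + 0.29×1) = 2.84

2.84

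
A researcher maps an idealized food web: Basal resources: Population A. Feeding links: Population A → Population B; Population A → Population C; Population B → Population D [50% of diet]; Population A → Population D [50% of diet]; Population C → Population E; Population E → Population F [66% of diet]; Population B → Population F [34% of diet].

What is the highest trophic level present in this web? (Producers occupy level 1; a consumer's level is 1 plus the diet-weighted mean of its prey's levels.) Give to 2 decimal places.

Population B: 1 + 1 = 2
Population C: 1 + 1 = 2
Population D: 1 + (0.5×2 + 0.5×1) = 2.5
Population E: 1 + 2 = 3
Population F: 1 + (0.66×3 + 0.34×2) = 3.66

3.66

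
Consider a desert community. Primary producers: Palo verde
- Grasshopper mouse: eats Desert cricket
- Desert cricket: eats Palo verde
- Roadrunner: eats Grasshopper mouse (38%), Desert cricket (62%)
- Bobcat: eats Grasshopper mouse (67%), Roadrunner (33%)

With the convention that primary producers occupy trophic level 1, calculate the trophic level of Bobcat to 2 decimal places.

4.13

Desert cricket: 1 + 1 = 2
Grasshopper mouse: 1 + 2 = 3
Roadrunner: 1 + (0.38×3 + 0.62×2) = 3.38
Bobcat: 1 + (0.67×3 + 0.33×3.38) = 4.1254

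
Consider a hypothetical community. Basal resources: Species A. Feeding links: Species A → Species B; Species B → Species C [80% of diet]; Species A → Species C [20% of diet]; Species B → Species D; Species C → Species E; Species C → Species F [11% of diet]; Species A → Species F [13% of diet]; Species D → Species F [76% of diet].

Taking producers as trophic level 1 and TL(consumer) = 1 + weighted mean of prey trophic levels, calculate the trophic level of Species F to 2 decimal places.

3.72

Species B: 1 + 1 = 2
Species C: 1 + (0.8×2 + 0.2×1) = 2.8
Species D: 1 + 2 = 3
Species E: 1 + 2.8 = 3.8
Species F: 1 + (0.11×2.8 + 0.13×1 + 0.76×3) = 3.718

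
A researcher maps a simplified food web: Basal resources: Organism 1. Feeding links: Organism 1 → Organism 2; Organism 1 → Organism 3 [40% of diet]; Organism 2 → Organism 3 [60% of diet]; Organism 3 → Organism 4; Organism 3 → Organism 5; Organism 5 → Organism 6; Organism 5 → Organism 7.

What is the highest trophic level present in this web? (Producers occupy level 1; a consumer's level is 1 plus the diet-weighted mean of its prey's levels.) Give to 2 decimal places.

4.60

Organism 2: 1 + 1 = 2
Organism 3: 1 + (0.4×1 + 0.6×2) = 2.6
Organism 4: 1 + 2.6 = 3.6
Organism 5: 1 + 2.6 = 3.6
Organism 6: 1 + 3.6 = 4.6
Organism 7: 1 + 3.6 = 4.6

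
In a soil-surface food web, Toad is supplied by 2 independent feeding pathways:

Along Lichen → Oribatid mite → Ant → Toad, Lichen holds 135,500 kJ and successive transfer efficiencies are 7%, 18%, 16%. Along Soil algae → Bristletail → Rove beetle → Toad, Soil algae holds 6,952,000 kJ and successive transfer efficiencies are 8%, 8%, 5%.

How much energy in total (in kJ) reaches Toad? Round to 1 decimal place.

Via Lichen: 135500 × 0.07 × 0.18 × 0.16 = 273.168 kJ
Via Soil algae: 6952000 × 0.08 × 0.08 × 0.05 = 2224.64 kJ
Total at Toad: 273.168 + 2224.64 = 2497.808 kJ

2497.8 kJ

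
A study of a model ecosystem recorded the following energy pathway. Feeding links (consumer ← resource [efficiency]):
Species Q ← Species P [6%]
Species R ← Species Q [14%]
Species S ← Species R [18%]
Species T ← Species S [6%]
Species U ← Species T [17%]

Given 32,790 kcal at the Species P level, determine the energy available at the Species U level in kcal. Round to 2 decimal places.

0.51 kcal

Species Q: 32790 × 0.06 = 1967.4 kcal
Species R: 1967.4 × 0.14 = 275.436 kcal
Species S: 275.436 × 0.18 = 49.57848 kcal
Species T: 49.57848 × 0.06 = 2.9747088 kcal
Species U: 2.9747088 × 0.17 = 0.505700496 kcal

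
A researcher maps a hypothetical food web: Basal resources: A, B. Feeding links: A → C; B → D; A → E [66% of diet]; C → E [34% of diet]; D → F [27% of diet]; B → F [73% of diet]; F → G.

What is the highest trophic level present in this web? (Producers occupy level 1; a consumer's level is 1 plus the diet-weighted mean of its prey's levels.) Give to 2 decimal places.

3.27

C: 1 + 1 = 2
D: 1 + 1 = 2
E: 1 + (0.66×1 + 0.34×2) = 2.34
F: 1 + (0.27×2 + 0.73×1) = 2.27
G: 1 + 2.27 = 3.27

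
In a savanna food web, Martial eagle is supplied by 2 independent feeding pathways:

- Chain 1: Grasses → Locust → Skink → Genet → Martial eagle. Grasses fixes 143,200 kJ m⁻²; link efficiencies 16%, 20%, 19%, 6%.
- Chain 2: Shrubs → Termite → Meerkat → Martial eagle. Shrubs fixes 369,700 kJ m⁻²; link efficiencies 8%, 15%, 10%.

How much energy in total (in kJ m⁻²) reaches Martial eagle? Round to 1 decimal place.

495.9 kJ m⁻²

Chain 1: 143200 × 0.16 × 0.2 × 0.19 × 0.06 = 52.23936 kJ m⁻²
Chain 2: 369700 × 0.08 × 0.15 × 0.1 = 443.64 kJ m⁻²
Total at Martial eagle: 52.23936 + 443.64 = 495.87936 kJ m⁻²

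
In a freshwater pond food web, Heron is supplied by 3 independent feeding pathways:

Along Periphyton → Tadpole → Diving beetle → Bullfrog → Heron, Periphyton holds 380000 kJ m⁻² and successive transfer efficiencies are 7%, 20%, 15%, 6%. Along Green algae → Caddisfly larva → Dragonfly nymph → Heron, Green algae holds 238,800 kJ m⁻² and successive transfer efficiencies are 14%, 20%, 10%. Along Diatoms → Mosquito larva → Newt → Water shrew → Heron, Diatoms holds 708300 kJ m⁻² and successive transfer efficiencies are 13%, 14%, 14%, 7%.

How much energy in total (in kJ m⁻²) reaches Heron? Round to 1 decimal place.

Via Periphyton: 380000 × 0.07 × 0.2 × 0.15 × 0.06 = 47.88 kJ m⁻²
Via Green algae: 238800 × 0.14 × 0.2 × 0.1 = 668.64 kJ m⁻²
Via Diatoms: 708300 × 0.13 × 0.14 × 0.14 × 0.07 = 126.332388 kJ m⁻²
Total at Heron: 47.88 + 668.64 + 126.332388 = 842.852388 kJ m⁻²

842.9 kJ m⁻²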